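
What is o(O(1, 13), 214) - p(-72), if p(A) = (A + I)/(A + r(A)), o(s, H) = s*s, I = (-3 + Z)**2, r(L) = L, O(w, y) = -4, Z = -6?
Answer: 257/16 ≈ 16.063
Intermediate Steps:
I = 81 (I = (-3 - 6)**2 = (-9)**2 = 81)
o(s, H) = s**2
p(A) = (81 + A)/(2*A) (p(A) = (A + 81)/(A + A) = (81 + A)/((2*A)) = (81 + A)*(1/(2*A)) = (81 + A)/(2*A))
o(O(1, 13), 214) - p(-72) = (-4)**2 - (81 - 72)/(2*(-72)) = 16 - (-1)*9/(2*72) = 16 - 1*(-1/16) = 16 + 1/16 = 257/16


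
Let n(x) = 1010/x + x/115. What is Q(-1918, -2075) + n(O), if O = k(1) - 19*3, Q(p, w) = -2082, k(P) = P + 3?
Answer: -12808749/6095 ≈ -2101.5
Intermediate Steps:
k(P) = 3 + P
O = -53 (O = (3 + 1) - 19*3 = 4 - 57 = -53)
n(x) = 1010/x + x/115 (n(x) = 1010/x + x*(1/115) = 1010/x + x/115)
Q(-1918, -2075) + n(O) = -2082 + (1010/(-53) + (1/115)*(-53)) = -2082 + (1010*(-1/53) - 53/115) = -2082 + (-1010/53 - 53/115) = -2082 - 118959/6095 = -12808749/6095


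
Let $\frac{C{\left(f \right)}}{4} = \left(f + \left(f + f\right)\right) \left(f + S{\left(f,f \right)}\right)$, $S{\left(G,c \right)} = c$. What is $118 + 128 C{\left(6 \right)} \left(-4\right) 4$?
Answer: $-1769354$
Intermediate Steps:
$C{\left(f \right)} = 24 f^{2}$ ($C{\left(f \right)} = 4 \left(f + \left(f + f\right)\right) \left(f + f\right) = 4 \left(f + 2 f\right) 2 f = 4 \cdot 3 f 2 f = 4 \cdot 6 f^{2} = 24 f^{2}$)
$118 + 128 C{\left(6 \right)} \left(-4\right) 4 = 118 + 128 \cdot 24 \cdot 6^{2} \left(-4\right) 4 = 118 + 128 \cdot 24 \cdot 36 \left(-4\right) 4 = 118 + 128 \cdot 864 \left(-4\right) 4 = 118 + 128 \left(\left(-3456\right) 4\right) = 118 + 128 \left(-13824\right) = 118 - 1769472 = -1769354$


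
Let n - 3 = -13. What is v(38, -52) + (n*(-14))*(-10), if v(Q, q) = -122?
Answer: -1522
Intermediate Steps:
n = -10 (n = 3 - 13 = -10)
v(38, -52) + (n*(-14))*(-10) = -122 - 10*(-14)*(-10) = -122 + 140*(-10) = -122 - 1400 = -1522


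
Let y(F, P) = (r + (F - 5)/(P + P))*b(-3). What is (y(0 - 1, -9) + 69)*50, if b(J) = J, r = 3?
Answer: 2950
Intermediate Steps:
y(F, P) = -9 - 3*(-5 + F)/(2*P) (y(F, P) = (3 + (F - 5)/(P + P))*(-3) = (3 + (-5 + F)/((2*P)))*(-3) = (3 + (-5 + F)*(1/(2*P)))*(-3) = (3 + (-5 + F)/(2*P))*(-3) = -9 - 3*(-5 + F)/(2*P))
(y(0 - 1, -9) + 69)*50 = ((3/2)*(5 - (0 - 1) - 6*(-9))/(-9) + 69)*50 = ((3/2)*(-1/9)*(5 - 1*(-1) + 54) + 69)*50 = ((3/2)*(-1/9)*(5 + 1 + 54) + 69)*50 = ((3/2)*(-1/9)*60 + 69)*50 = (-10 + 69)*50 = 59*50 = 2950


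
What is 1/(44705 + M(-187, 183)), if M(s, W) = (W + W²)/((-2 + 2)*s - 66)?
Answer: 11/486143 ≈ 2.2627e-5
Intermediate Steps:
M(s, W) = -W/66 - W²/66 (M(s, W) = (W + W²)/(0*s - 66) = (W + W²)/(0 - 66) = (W + W²)/(-66) = (W + W²)*(-1/66) = -W/66 - W²/66)
1/(44705 + M(-187, 183)) = 1/(44705 - 1/66*183*(1 + 183)) = 1/(44705 - 1/66*183*184) = 1/(44705 - 5612/11) = 1/(486143/11) = 11/486143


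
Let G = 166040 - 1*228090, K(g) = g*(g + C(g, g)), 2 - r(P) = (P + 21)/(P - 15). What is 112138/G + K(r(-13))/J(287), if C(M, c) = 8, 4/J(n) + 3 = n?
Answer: 2534849419/1520225 ≈ 1667.4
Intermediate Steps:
J(n) = 4/(-3 + n)
r(P) = 2 - (21 + P)/(-15 + P) (r(P) = 2 - (P + 21)/(P - 15) = 2 - (21 + P)/(-15 + P))
K(g) = g*(8 + g) (K(g) = g*(g + 8) = g*(8 + g))
G = -62050 (G = 166040 - 228090 = -62050)
112138/G + K(r(-13))/J(287) = 112138/(-62050) + (((-51 - 13)/(-15 - 13))*(8 + (-51 - 13)/(-15 - 13)))/((4/(-3 + 287))) = 112138*(-1/62050) + ((-64/(-28))*(8 - 64/(-28)))/((4/284)) = -56069/31025 + ((-1/28*(-64))*(8 - 1/28*(-64)))/((4*(1/284))) = -56069/31025 + (16*(8 + 16/7)/7)/(1/71) = -56069/31025 + ((16/7)*(72/7))*71 = -56069/31025 + (1152/49)*71 = -56069/31025 + 81792/49 = 2534849419/1520225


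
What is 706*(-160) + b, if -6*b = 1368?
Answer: -113188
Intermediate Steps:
b = -228 (b = -⅙*1368 = -228)
706*(-160) + b = 706*(-160) - 228 = -112960 - 228 = -113188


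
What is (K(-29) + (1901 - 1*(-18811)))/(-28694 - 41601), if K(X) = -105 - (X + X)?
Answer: -4133/14059 ≈ -0.29398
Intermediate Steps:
K(X) = -105 - 2*X
(K(-29) + (1901 - 1*(-18811)))/(-28694 - 41601) = ((-105 - 2*(-29)) + (1901 - 1*(-18811)))/(-28694 - 41601) = ((-105 + 58) + (1901 + 18811))/(-70295) = (-47 + 20712)*(-1/70295) = 20665*(-1/70295) = -4133/14059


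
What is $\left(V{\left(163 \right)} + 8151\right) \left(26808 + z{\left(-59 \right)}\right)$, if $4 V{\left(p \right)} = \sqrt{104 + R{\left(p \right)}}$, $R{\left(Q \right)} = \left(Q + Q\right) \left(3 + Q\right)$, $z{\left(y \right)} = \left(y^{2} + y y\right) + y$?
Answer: $274778361 + \frac{33711 \sqrt{13555}}{2} \approx 2.7674 \cdot 10^{8}$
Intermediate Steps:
$z{\left(y \right)} = y + 2 y^{2}$ ($z{\left(y \right)} = \left(y^{2} + y^{2}\right) + y = 2 y^{2} + y = y + 2 y^{2}$)
$R{\left(Q \right)} = 2 Q \left(3 + Q\right)$
$V{\left(p \right)} = \frac{\sqrt{104 + 2 p \left(3 + p\right)}}{4}$
$\left(V{\left(163 \right)} + 8151\right) \left(26808 + z{\left(-59 \right)}\right) = \left(\frac{\sqrt{2} \sqrt{52 + 163 \left(3 + 163\right)}}{4} + 8151\right) \left(26808 - 59 \left(1 + 2 \left(-59\right)\right)\right) = \left(\frac{\sqrt{2} \sqrt{52 + 163 \cdot 166}}{4} + 8151\right) \left(26808 - 59 \left(1 - 118\right)\right) = \left(\frac{\sqrt{2} \sqrt{52 + 27058}}{4} + 8151\right) \left(26808 - -6903\right) = \left(\frac{\sqrt{2} \sqrt{27110}}{4} + 8151\right) \left(26808 + 6903\right) = \left(\frac{\sqrt{13555}}{2} + 8151\right) 33711 = \left(8151 + \frac{\sqrt{13555}}{2}\right) 33711 = 274778361 + \frac{33711 \sqrt{13555}}{2}$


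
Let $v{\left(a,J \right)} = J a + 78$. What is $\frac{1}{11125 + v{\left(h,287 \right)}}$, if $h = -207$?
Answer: $- \frac{1}{48206} \approx -2.0744 \cdot 10^{-5}$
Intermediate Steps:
$v{\left(a,J \right)} = 78 + J a$
$\frac{1}{11125 + v{\left(h,287 \right)}} = \frac{1}{11125 + \left(78 + 287 \left(-207\right)\right)} = \frac{1}{11125 + \left(78 - 59409\right)} = \frac{1}{11125 - 59331} = \frac{1}{-48206} = - \frac{1}{48206}$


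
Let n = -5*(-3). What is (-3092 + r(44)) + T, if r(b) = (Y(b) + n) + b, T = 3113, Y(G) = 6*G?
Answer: 344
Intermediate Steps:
n = 15
r(b) = 15 + 7*b (r(b) = (6*b + 15) + b = (15 + 6*b) + b = 15 + 7*b)
(-3092 + r(44)) + T = (-3092 + (15 + 7*44)) + 3113 = (-3092 + (15 + 308)) + 3113 = (-3092 + 323) + 3113 = -2769 + 3113 = 344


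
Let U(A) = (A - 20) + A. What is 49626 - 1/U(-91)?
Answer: 10024453/202 ≈ 49626.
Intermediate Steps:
U(A) = -20 + 2*A (U(A) = (-20 + A) + A = -20 + 2*A)
49626 - 1/U(-91) = 49626 - 1/(-20 + 2*(-91)) = 49626 - 1/(-20 - 182) = 49626 - 1/(-202) = 49626 - 1*(-1/202) = 49626 + 1/202 = 10024453/202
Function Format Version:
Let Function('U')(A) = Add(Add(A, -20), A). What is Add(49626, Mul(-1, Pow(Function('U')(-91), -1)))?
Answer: Rational(10024453, 202) ≈ 49626.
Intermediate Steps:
Function('U')(A) = Add(-20, Mul(2, A)) (Function('U')(A) = Add(Add(-20, A), A) = Add(-20, Mul(2, A)))
Add(49626, Mul(-1, Pow(Function('U')(-91), -1))) = Add(49626, Mul(-1, Pow(Add(-20, Mul(2, -91)), -1))) = Add(49626, Mul(-1, Pow(Add(-20, -182), -1))) = Add(49626, Mul(-1, Pow(-202, -1))) = Add(49626, Mul(-1, Rational(-1, 202))) = Add(49626, Rational(1, 202)) = Rational(10024453, 202)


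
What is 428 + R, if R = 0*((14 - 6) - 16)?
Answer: 428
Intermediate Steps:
R = 0 (R = 0*(8 - 16) = 0*(-8) = 0)
428 + R = 428 + 0 = 428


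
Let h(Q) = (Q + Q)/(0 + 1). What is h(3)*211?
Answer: 1266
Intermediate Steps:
h(Q) = 2*Q (h(Q) = (2*Q)/1 = (2*Q)*1 = 2*Q)
h(3)*211 = (2*3)*211 = 6*211 = 1266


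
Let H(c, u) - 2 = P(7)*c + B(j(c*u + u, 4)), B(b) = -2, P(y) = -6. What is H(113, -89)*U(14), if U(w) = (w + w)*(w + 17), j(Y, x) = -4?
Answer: -588504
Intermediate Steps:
U(w) = 2*w*(17 + w) (U(w) = (2*w)*(17 + w) = 2*w*(17 + w))
H(c, u) = -6*c (H(c, u) = 2 + (-6*c - 2) = 2 + (-2 - 6*c) = -6*c)
H(113, -89)*U(14) = (-6*113)*(2*14*(17 + 14)) = -1356*14*31 = -678*868 = -588504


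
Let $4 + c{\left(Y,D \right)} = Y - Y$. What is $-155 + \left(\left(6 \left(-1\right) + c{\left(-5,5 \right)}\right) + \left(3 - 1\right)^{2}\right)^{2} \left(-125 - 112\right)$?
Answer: $-8687$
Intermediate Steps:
$c{\left(Y,D \right)} = -4$ ($c{\left(Y,D \right)} = -4 + \left(Y - Y\right) = -4 + 0 = -4$)
$-155 + \left(\left(6 \left(-1\right) + c{\left(-5,5 \right)}\right) + \left(3 - 1\right)^{2}\right)^{2} \left(-125 - 112\right) = -155 + \left(\left(6 \left(-1\right) - 4\right) + \left(3 - 1\right)^{2}\right)^{2} \left(-125 - 112\right) = -155 + \left(\left(-6 - 4\right) + 2^{2}\right)^{2} \left(-237\right) = -155 + \left(-10 + 4\right)^{2} \left(-237\right) = -155 + \left(-6\right)^{2} \left(-237\right) = -155 + 36 \left(-237\right) = -155 - 8532 = -8687$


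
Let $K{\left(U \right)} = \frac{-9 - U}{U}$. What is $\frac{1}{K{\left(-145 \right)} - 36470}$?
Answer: $- \frac{145}{5288286} \approx -2.7419 \cdot 10^{-5}$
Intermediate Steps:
$K{\left(U \right)} = \frac{-9 - U}{U}$
$\frac{1}{K{\left(-145 \right)} - 36470} = \frac{1}{\frac{-9 - -145}{-145} - 36470} = \frac{1}{- \frac{-9 + 145}{145} - 36470} = \frac{1}{\left(- \frac{1}{145}\right) 136 - 36470} = \frac{1}{- \frac{136}{145} - 36470} = \frac{1}{- \frac{5288286}{145}} = - \frac{145}{5288286}$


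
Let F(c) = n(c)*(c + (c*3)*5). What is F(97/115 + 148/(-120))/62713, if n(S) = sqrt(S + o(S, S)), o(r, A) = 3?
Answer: -1076*sqrt(1242690)/7464414825 ≈ -0.00016069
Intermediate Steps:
n(S) = sqrt(3 + S) (n(S) = sqrt(S + 3) = sqrt(3 + S))
F(c) = 16*c*sqrt(3 + c) (F(c) = sqrt(3 + c)*(c + (c*3)*5) = sqrt(3 + c)*(c + (3*c)*5) = sqrt(3 + c)*(c + 15*c) = sqrt(3 + c)*(16*c) = 16*c*sqrt(3 + c))
F(97/115 + 148/(-120))/62713 = (16*(97/115 + 148/(-120))*sqrt(3 + (97/115 + 148/(-120))))/62713 = (16*(97*(1/115) + 148*(-1/120))*sqrt(3 + (97*(1/115) + 148*(-1/120))))*(1/62713) = (16*(97/115 - 37/30)*sqrt(3 + (97/115 - 37/30)))*(1/62713) = (16*(-269/690)*sqrt(3 - 269/690))*(1/62713) = (16*(-269/690)*sqrt(1801/690))*(1/62713) = (16*(-269/690)*(sqrt(1242690)/690))*(1/62713) = -1076*sqrt(1242690)/119025*(1/62713) = -1076*sqrt(1242690)/7464414825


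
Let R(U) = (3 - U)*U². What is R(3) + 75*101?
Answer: 7575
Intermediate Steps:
R(U) = U²*(3 - U)
R(3) + 75*101 = 3²*(3 - 1*3) + 75*101 = 9*(3 - 3) + 7575 = 9*0 + 7575 = 0 + 7575 = 7575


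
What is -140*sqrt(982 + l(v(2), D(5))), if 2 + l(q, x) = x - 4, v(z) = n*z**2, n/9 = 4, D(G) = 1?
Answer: -140*sqrt(977) ≈ -4376.0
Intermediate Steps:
n = 36 (n = 9*4 = 36)
v(z) = 36*z**2
l(q, x) = -6 + x (l(q, x) = -2 + (x - 4) = -2 + (-4 + x) = -6 + x)
-140*sqrt(982 + l(v(2), D(5))) = -140*sqrt(982 + (-6 + 1)) = -140*sqrt(982 - 5) = -140*sqrt(977)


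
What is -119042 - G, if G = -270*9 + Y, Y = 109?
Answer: -116721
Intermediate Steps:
G = -2321 (G = -270*9 + 109 = -2430 + 109 = -2321)
-119042 - G = -119042 - 1*(-2321) = -119042 + 2321 = -116721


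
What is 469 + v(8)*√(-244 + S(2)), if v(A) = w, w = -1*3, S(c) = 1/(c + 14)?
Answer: 469 - 3*I*√3903/4 ≈ 469.0 - 46.855*I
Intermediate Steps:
S(c) = 1/(14 + c)
w = -3
v(A) = -3
469 + v(8)*√(-244 + S(2)) = 469 - 3*√(-244 + 1/(14 + 2)) = 469 - 3*√(-244 + 1/16) = 469 - 3*I*√3903/4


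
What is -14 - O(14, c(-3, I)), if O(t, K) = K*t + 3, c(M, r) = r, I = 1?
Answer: -31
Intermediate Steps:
O(t, K) = 3 + K*t
-14 - O(14, c(-3, I)) = -14 - (3 + 1*14) = -14 - (3 + 14) = -14 - 1*17 = -14 - 17 = -31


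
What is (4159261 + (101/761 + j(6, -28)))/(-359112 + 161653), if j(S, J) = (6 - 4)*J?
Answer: -3165155106/150266299 ≈ -21.064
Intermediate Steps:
j(S, J) = 2*J
(4159261 + (101/761 + j(6, -28)))/(-359112 + 161653) = (4159261 + (101/761 + 2*(-28)))/(-359112 + 161653) = (4159261 + ((1/761)*101 - 56))/(-197459) = (4159261 + (101/761 - 56))*(-1/197459) = (4159261 - 42515/761)*(-1/197459) = (3165155106/761)*(-1/197459) = -3165155106/150266299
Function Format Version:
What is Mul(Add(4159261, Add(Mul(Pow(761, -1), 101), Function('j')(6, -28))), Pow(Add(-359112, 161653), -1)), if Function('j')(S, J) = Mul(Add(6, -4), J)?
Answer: Rational(-3165155106, 150266299) ≈ -21.064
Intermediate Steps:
Function('j')(S, J) = Mul(2, J)
Mul(Add(4159261, Add(Mul(Pow(761, -1), 101), Function('j')(6, -28))), Pow(Add(-359112, 161653), -1)) = Mul(Add(4159261, Add(Mul(Pow(761, -1), 101), Mul(2, -28))), Pow(Add(-359112, 161653), -1)) = Mul(Add(4159261, Add(Mul(Rational(1, 761), 101), -56)), Pow(-197459, -1)) = Mul(Add(4159261, Add(Rational(101, 761), -56)), Rational(-1, 197459)) = Mul(Add(4159261, Rational(-42515, 761)), Rational(-1, 197459)) = Mul(Rational(3165155106, 761), Rational(-1, 197459)) = Rational(-3165155106, 150266299)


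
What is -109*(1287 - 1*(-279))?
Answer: -170694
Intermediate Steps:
-109*(1287 - 1*(-279)) = -109*(1287 + 279) = -109*1566 = -170694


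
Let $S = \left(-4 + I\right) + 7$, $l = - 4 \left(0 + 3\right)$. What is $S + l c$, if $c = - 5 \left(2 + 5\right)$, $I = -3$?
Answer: $420$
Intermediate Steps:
$c = -35$ ($c = \left(-5\right) 7 = -35$)
$l = -12$ ($l = \left(-4\right) 3 = -12$)
$S = 0$ ($S = \left(-4 - 3\right) + 7 = -7 + 7 = 0$)
$S + l c = 0 - -420 = 0 + 420 = 420$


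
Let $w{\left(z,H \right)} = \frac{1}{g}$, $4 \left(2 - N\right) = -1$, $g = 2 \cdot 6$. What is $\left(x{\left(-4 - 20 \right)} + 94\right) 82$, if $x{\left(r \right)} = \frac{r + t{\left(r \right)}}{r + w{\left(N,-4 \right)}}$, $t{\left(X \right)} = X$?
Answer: $\frac{55108}{7} \approx 7872.6$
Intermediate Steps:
$g = 12$
$N = \frac{9}{4}$ ($N = 2 - - \frac{1}{4} = 2 + \frac{1}{4} = \frac{9}{4} \approx 2.25$)
$w{\left(z,H \right)} = \frac{1}{12}$
$x{\left(r \right)} = \frac{2 r}{\frac{1}{12} + r}$ ($x{\left(r \right)} = \frac{r + r}{r + \frac{1}{12}} = \frac{2 r}{\frac{1}{12} + r}$)
$\left(x{\left(-4 - 20 \right)} + 94\right) 82 = \left(\frac{24 \left(-4 - 20\right)}{1 + 12 \left(-4 - 20\right)} + 94\right) 82 = \left(24 \left(-24\right) \frac{1}{1 + 12 \left(-24\right)} + 94\right) 82 = \left(24 \left(-24\right) \frac{1}{1 - 288} + 94\right) 82 = \left(24 \left(-24\right) \frac{1}{-287} + 94\right) 82 = \left(24 \left(-24\right) \left(- \frac{1}{287}\right) + 94\right) 82 = \left(\frac{576}{287} + 94\right) 82 = \frac{27554}{287} \cdot 82 = \frac{55108}{7}$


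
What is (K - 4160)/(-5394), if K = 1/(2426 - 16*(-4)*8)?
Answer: 421451/546468 ≈ 0.77123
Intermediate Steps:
K = 1/2938 (K = 1/(2426 + 64*8) = 1/(2426 + 512) = 1/2938 ≈ 0.00034037)
(K - 4160)/(-5394) = (1/2938 - 4160)/(-5394) = -12222079/2938*(-1/5394) = 421451/546468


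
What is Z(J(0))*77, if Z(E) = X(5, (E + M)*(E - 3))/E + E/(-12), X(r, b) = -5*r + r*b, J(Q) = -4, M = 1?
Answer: -4543/3 ≈ -1514.3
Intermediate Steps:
X(r, b) = -5*r + b*r
Z(E) = -E/12 + (-25 + 5*(1 + E)*(-3 + E))/E (Z(E) = (5*(-5 + (E + 1)*(E - 3)))/E + E/(-12) = (5*(-5 + (1 + E)*(-3 + E)))/E + E*(-1/12) = (-25 + 5*(1 + E)*(-3 + E))/E - E/12 = -E/12 + (-25 + 5*(1 + E)*(-3 + E))/E)
Z(J(0))*77 = (-10 - 40/(-4) + (59/12)*(-4))*77 = (-10 - 40*(-¼) - 59/3)*77 = (-10 + 10 - 59/3)*77 = -59/3*77 = -4543/3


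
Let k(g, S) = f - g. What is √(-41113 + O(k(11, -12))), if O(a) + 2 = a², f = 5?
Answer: I*√41079 ≈ 202.68*I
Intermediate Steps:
k(g, S) = 5 - g
O(a) = -2 + a²
√(-41113 + O(k(11, -12))) = √(-41113 + (-2 + (5 - 1*11)²)) = √(-41113 + (-2 + (5 - 11)²)) = √(-41113 + (-2 + (-6)²)) = √(-41113 + (-2 + 36)) = √(-41113 + 34) = √(-41079) = I*√41079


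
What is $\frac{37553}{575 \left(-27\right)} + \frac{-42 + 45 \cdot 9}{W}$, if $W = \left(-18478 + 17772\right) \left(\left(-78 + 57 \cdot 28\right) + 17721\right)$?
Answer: $- \frac{1405173679}{580914450} \approx -2.4189$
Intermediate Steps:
$W = -13582734$ ($W = - 706 \left(\left(-78 + 1596\right) + 17721\right) = - 706 \left(1518 + 17721\right) = \left(-706\right) 19239 = -13582734$)
$\frac{37553}{575 \left(-27\right)} + \frac{-42 + 45 \cdot 9}{W} = \frac{37553}{575 \left(-27\right)} + \frac{-42 + 45 \cdot 9}{-13582734} = \frac{37553}{-15525} + \left(-42 + 405\right) \left(- \frac{1}{13582734}\right) = 37553 \left(- \frac{1}{15525}\right) + 363 \left(- \frac{1}{13582734}\right) = - \frac{37553}{15525} - \frac{1}{37418} = - \frac{1405173679}{580914450}$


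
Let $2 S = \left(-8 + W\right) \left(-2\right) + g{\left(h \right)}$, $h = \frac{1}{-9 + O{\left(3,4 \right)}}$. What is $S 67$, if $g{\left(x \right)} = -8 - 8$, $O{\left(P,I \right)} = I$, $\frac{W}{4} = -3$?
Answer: $804$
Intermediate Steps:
$W = -12$ ($W = 4 \left(-3\right) = -12$)
$h = - \frac{1}{5}$ ($h = \frac{1}{-9 + 4} = \frac{1}{-5} = - \frac{1}{5} \approx -0.2$)
$g{\left(x \right)} = -16$ ($g{\left(x \right)} = -8 - 8 = -16$)
$S = 12$ ($S = \frac{\left(-8 - 12\right) \left(-2\right) - 16}{2} = \frac{\left(-20\right) \left(-2\right) - 16}{2} = \frac{40 - 16}{2} = \frac{1}{2} \cdot 24 = 12$)
$S 67 = 12 \cdot 67 = 804$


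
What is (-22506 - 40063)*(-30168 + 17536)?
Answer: 790371608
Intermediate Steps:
(-22506 - 40063)*(-30168 + 17536) = -62569*(-12632) = 790371608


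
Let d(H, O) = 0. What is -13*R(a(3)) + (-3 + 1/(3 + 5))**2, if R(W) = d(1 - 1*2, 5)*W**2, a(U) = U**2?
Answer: 529/64 ≈ 8.2656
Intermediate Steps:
R(W) = 0 (R(W) = 0*W**2 = 0)
-13*R(a(3)) + (-3 + 1/(3 + 5))**2 = -13*0 + (-3 + 1/(3 + 5))**2 = 0 + (-3 + 1/8)**2 = 0 + (-23/8)**2 = 0 + 529/64 = 529/64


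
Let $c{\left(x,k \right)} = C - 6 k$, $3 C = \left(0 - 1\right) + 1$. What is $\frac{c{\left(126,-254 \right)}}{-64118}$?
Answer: $- \frac{762}{32059} \approx -0.023769$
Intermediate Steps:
$C = 0$ ($C = \frac{\left(0 - 1\right) + 1}{3} = \frac{-1 + 1}{3} = \frac{1}{3} \cdot 0 = 0$)
$c{\left(x,k \right)} = - 6 k$ ($c{\left(x,k \right)} = 0 - 6 k = - 6 k$)
$\frac{c{\left(126,-254 \right)}}{-64118} = \frac{\left(-6\right) \left(-254\right)}{-64118} = 1524 \left(- \frac{1}{64118}\right) = - \frac{762}{32059}$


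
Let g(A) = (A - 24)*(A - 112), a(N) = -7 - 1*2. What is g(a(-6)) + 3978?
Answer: 7971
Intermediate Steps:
a(N) = -9 (a(N) = -7 - 2 = -9)
g(A) = (-112 + A)*(-24 + A) (g(A) = (-24 + A)*(-112 + A) = (-112 + A)*(-24 + A))
g(a(-6)) + 3978 = (2688 + (-9)**2 - 136*(-9)) + 3978 = (2688 + 81 + 1224) + 3978 = 3993 + 3978 = 7971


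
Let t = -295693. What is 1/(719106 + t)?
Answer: 1/423413 ≈ 2.3618e-6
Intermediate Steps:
1/(719106 + t) = 1/(719106 - 295693) = 1/423413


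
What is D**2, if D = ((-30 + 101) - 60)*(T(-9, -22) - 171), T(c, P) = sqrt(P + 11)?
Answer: 3536830 - 41382*I*sqrt(11) ≈ 3.5368e+6 - 1.3725e+5*I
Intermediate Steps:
T(c, P) = sqrt(11 + P)
D = -1881 + 11*I*sqrt(11) (D = ((-30 + 101) - 60)*(sqrt(11 - 22) - 171) = (71 - 60)*(sqrt(-11) - 171) = 11*(I*sqrt(11) - 171) = 11*(-171 + I*sqrt(11)) = -1881 + 11*I*sqrt(11) ≈ -1881.0 + 36.483*I)
D**2 = (-1881 + 11*I*sqrt(11))**2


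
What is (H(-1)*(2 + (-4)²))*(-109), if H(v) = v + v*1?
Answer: 3924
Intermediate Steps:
H(v) = 2*v (H(v) = v + v = 2*v)
(H(-1)*(2 + (-4)²))*(-109) = ((2*(-1))*(2 + (-4)²))*(-109) = -2*(2 + 16)*(-109) = -2*18*(-109) = -36*(-109) = 3924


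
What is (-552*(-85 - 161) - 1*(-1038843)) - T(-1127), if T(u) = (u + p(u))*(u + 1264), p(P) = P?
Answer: 1483433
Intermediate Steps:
T(u) = 2*u*(1264 + u) (T(u) = (u + u)*(u + 1264) = (2*u)*(1264 + u) = 2*u*(1264 + u))
(-552*(-85 - 161) - 1*(-1038843)) - T(-1127) = (-552*(-85 - 161) - 1*(-1038843)) - 2*(-1127)*(1264 - 1127) = (-552*(-246) + 1038843) - 2*(-1127)*137 = (135792 + 1038843) - 1*(-308798) = 1174635 + 308798 = 1483433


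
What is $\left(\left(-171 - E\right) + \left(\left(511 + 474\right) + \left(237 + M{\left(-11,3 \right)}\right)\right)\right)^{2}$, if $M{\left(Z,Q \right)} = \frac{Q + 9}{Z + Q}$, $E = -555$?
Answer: $\frac{10297681}{4} \approx 2.5744 \cdot 10^{6}$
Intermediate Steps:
$M{\left(Z,Q \right)} = \frac{9 + Q}{Q + Z}$
$\left(\left(-171 - E\right) + \left(\left(511 + 474\right) + \left(237 + M{\left(-11,3 \right)}\right)\right)\right)^{2} = \left(\left(-171 - -555\right) + \left(\left(511 + 474\right) + \left(237 + \frac{9 + 3}{3 - 11}\right)\right)\right)^{2} = \left(\left(-171 + 555\right) + \left(985 + \left(237 + \frac{1}{-8} \cdot 12\right)\right)\right)^{2} = \left(384 + \left(985 + \left(237 - \frac{3}{2}\right)\right)\right)^{2} = \left(384 + \left(985 + \frac{471}{2}\right)\right)^{2} = \left(384 + \frac{2441}{2}\right)^{2} = \left(\frac{3209}{2}\right)^{2} = \frac{10297681}{4}$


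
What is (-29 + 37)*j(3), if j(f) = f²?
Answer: 72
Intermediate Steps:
(-29 + 37)*j(3) = (-29 + 37)*3² = 8*9 = 72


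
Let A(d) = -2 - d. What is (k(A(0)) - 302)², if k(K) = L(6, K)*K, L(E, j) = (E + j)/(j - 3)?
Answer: 2256004/25 ≈ 90240.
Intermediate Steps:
L(E, j) = (E + j)/(-3 + j)
k(K) = K*(6 + K)/(-3 + K) (k(K) = ((6 + K)/(-3 + K))*K = K*(6 + K)/(-3 + K))
(k(A(0)) - 302)² = ((-2 - 1*0)*(6 + (-2 - 1*0))/(-3 + (-2 - 1*0)) - 302)² = ((-2 + 0)*(6 + (-2 + 0))/(-3 + (-2 + 0)) - 302)² = (-2*(6 - 2)/(-3 - 2) - 302)² = (-2*4/(-5) - 302)² = (-2*(-⅕)*4 - 302)² = (8/5 - 302)² = (-1502/5)² = 2256004/25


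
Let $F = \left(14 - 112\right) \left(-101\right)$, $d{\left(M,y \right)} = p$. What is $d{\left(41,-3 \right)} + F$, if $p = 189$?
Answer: $10087$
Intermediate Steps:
$d{\left(M,y \right)} = 189$
$F = 9898$ ($F = \left(-98\right) \left(-101\right) = 9898$)
$d{\left(41,-3 \right)} + F = 189 + 9898 = 10087$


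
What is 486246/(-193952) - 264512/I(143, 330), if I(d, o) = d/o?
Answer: -769542631959/1260688 ≈ -6.1042e+5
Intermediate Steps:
486246/(-193952) - 264512/I(143, 330) = 486246/(-193952) - 264512/(143/330) = 486246*(-1/193952) - 264512/(143*(1/330)) = -243123/96976 - 264512/13/30 = -243123/96976 - 264512*30/13 = -243123/96976 - 7935360/13 = -769542631959/1260688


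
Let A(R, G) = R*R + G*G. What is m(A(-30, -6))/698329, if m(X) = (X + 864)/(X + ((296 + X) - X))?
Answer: 225/107542666 ≈ 2.0922e-6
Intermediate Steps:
A(R, G) = G² + R² (A(R, G) = R² + G² = G² + R²)
m(X) = (864 + X)/(296 + X) (m(X) = (864 + X)/(X + 296) = (864 + X)/(296 + X))
m(A(-30, -6))/698329 = ((864 + ((-6)² + (-30)²))/(296 + ((-6)² + (-30)²)))/698329 = ((864 + (36 + 900))/(296 + (36 + 900)))*(1/698329) = ((864 + 936)/(296 + 936))*(1/698329) = (1800/1232)*(1/698329) = ((1/1232)*1800)*(1/698329) = (225/154)*(1/698329) = 225/107542666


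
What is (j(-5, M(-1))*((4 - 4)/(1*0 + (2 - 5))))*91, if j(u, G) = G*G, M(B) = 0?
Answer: 0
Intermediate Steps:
j(u, G) = G²
(j(-5, M(-1))*((4 - 4)/(1*0 + (2 - 5))))*91 = (0²*((4 - 4)/(1*0 + (2 - 5))))*91 = (0*(0/(0 - 3)))*91 = (0*(0/(-3)))*91 = (0*(0*(-⅓)))*91 = (0*0)*91 = 0*91 = 0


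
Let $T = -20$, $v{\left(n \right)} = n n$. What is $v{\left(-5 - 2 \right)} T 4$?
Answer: $-3920$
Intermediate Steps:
$v{\left(n \right)} = n^{2}$
$v{\left(-5 - 2 \right)} T 4 = \left(-5 - 2\right)^{2} \left(-20\right) 4 = \left(-7\right)^{2} \left(-20\right) 4 = 49 \left(-20\right) 4 = \left(-980\right) 4 = -3920$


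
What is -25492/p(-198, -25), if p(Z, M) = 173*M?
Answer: 25492/4325 ≈ 5.8941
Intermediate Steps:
-25492/p(-198, -25) = -25492/(173*(-25)) = -25492/(-4325) = -25492*(-1/4325) = 25492/4325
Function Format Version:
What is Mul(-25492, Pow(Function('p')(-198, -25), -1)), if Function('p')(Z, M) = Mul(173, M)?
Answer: Rational(25492, 4325) ≈ 5.8941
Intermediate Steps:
Mul(-25492, Pow(Function('p')(-198, -25), -1)) = Mul(-25492, Pow(Mul(173, -25), -1)) = Mul(-25492, Pow(-4325, -1)) = Mul(-25492, Rational(-1, 4325)) = Rational(25492, 4325)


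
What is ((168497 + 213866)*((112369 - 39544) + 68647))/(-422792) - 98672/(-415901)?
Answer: -2812195609733564/21979951949 ≈ -1.2794e+5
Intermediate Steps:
((168497 + 213866)*((112369 - 39544) + 68647))/(-422792) - 98672/(-415901) = (382363*(72825 + 68647))*(-1/422792) - 98672*(-1/415901) = (382363*141472)*(-1/422792) + 98672/415901 = 54093658336*(-1/422792) + 98672/415901 = -6761707292/52849 + 98672/415901 = -2812195609733564/21979951949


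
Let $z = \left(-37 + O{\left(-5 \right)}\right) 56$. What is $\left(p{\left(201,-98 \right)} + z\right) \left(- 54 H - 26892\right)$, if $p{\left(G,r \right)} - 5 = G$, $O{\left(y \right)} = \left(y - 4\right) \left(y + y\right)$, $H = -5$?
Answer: $-84498228$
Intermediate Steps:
$O{\left(y \right)} = 2 y \left(-4 + y\right)$ ($O{\left(y \right)} = \left(-4 + y\right) 2 y = 2 y \left(-4 + y\right)$)
$p{\left(G,r \right)} = 5 + G$
$z = 2968$ ($z = \left(-37 + 2 \left(-5\right) \left(-4 - 5\right)\right) 56 = \left(-37 + 2 \left(-5\right) \left(-9\right)\right) 56 = \left(-37 + 90\right) 56 = 53 \cdot 56 = 2968$)
$\left(p{\left(201,-98 \right)} + z\right) \left(- 54 H - 26892\right) = \left(\left(5 + 201\right) + 2968\right) \left(\left(-54\right) \left(-5\right) - 26892\right) = \left(206 + 2968\right) \left(270 - 26892\right) = 3174 \left(-26622\right) = -84498228$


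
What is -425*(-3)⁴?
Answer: -34425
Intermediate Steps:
-425*(-3)⁴ = -425*81 = -34425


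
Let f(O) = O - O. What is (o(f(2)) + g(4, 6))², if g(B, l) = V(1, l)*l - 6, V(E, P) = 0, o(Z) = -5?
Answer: 121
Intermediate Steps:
f(O) = 0 (f(O) = O - O = 0)
g(B, l) = -6 (g(B, l) = 0*l - 6 = 0 - 6 = -6)
(o(f(2)) + g(4, 6))² = (-5 - 6)² = (-11)² = 121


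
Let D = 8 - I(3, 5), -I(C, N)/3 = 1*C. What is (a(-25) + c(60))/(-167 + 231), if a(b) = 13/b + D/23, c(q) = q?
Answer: 17313/18400 ≈ 0.94092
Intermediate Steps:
I(C, N) = -3*C
D = 17 (D = 8 - (-3)*3 = 8 - 1*(-9) = 8 + 9 = 17)
a(b) = 17/23 + 13/b (a(b) = 13/b + 17/23 = 17/23 + 13/b)
(a(-25) + c(60))/(-167 + 231) = ((17/23 + 13/(-25)) + 60)/(-167 + 231) = ((17/23 + 13*(-1/25)) + 60)/64 = ((17/23 - 13/25) + 60)*(1/64) = (126/575 + 60)*(1/64) = (34626/575)*(1/64) = 17313/18400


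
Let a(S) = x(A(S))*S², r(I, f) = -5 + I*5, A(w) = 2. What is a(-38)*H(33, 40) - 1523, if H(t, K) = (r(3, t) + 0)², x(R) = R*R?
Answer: 576077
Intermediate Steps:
x(R) = R²
r(I, f) = -5 + 5*I
a(S) = 4*S² (a(S) = 2²*S² = 4*S²)
H(t, K) = 100 (H(t, K) = ((-5 + 5*3) + 0)² = ((-5 + 15) + 0)² = (10 + 0)² = 10² = 100)
a(-38)*H(33, 40) - 1523 = (4*(-38)²)*100 - 1523 = (4*1444)*100 - 1523 = 5776*100 - 1523 = 577600 - 1523 = 576077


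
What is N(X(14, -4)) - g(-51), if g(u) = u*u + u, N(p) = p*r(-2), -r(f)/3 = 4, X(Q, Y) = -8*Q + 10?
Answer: -1326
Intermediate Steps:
X(Q, Y) = 10 - 8*Q
r(f) = -12 (r(f) = -3*4 = -12)
N(p) = -12*p (N(p) = p*(-12) = -12*p)
g(u) = u + u**2 (g(u) = u**2 + u = u + u**2)
N(X(14, -4)) - g(-51) = -12*(10 - 8*14) - (-51)*(1 - 51) = -12*(10 - 112) - (-51)*(-50) = -12*(-102) - 1*2550 = 1224 - 2550 = -1326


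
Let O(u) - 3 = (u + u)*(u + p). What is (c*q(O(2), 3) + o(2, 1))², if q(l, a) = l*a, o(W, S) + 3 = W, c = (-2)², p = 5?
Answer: 137641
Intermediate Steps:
O(u) = 3 + 2*u*(5 + u) (O(u) = 3 + (u + u)*(u + 5) = 3 + (2*u)*(5 + u) = 3 + 2*u*(5 + u))
c = 4
o(W, S) = -3 + W
q(l, a) = a*l
(c*q(O(2), 3) + o(2, 1))² = (4*(3*(3 + 2*2² + 10*2)) + (-3 + 2))² = (4*(3*(3 + 2*4 + 20)) - 1)² = (4*(3*(3 + 8 + 20)) - 1)² = (4*(3*31) - 1)² = (4*93 - 1)² = (372 - 1)² = 371² = 137641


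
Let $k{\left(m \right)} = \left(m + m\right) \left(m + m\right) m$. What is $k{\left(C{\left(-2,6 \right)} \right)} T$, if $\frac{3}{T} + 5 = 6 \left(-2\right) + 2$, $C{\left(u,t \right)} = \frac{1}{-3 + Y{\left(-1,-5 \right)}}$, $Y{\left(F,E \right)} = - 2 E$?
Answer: $- \frac{4}{1715} \approx -0.0023324$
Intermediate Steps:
$C{\left(u,t \right)} = \frac{1}{7}$ ($C{\left(u,t \right)} = \frac{1}{-3 - -10} = \frac{1}{-3 + 10} = \frac{1}{7}$)
$T = - \frac{1}{5}$ ($T = \frac{3}{-5 + \left(6 \left(-2\right) + 2\right)} = \frac{3}{-5 + \left(-12 + 2\right)} = \frac{3}{-5 - 10} = \frac{3}{-15} = 3 \left(- \frac{1}{15}\right) = - \frac{1}{5} \approx -0.2$)
$k{\left(m \right)} = 4 m^{3}$ ($k{\left(m \right)} = 2 m 2 m m = 4 m^{2} m = 4 m^{3}$)
$k{\left(C{\left(-2,6 \right)} \right)} T = \frac{4}{343} \left(- \frac{1}{5}\right) = - \frac{4}{1715}$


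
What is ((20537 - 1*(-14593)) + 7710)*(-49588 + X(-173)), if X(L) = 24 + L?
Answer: -2130733080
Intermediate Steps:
((20537 - 1*(-14593)) + 7710)*(-49588 + X(-173)) = ((20537 - 1*(-14593)) + 7710)*(-49588 + (24 - 173)) = ((20537 + 14593) + 7710)*(-49588 - 149) = (35130 + 7710)*(-49737) = 42840*(-49737) = -2130733080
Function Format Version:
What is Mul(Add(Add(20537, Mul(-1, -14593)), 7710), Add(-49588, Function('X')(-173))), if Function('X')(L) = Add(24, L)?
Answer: -2130733080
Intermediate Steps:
Mul(Add(Add(20537, Mul(-1, -14593)), 7710), Add(-49588, Function('X')(-173))) = Mul(Add(Add(20537, Mul(-1, -14593)), 7710), Add(-49588, Add(24, -173))) = Mul(Add(Add(20537, 14593), 7710), Add(-49588, -149)) = Mul(Add(35130, 7710), -49737) = Mul(42840, -49737) = -2130733080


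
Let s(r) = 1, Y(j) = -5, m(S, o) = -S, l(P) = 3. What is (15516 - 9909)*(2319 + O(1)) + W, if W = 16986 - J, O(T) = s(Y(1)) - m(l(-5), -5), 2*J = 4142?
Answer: 13039976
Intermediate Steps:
J = 2071 (J = (1/2)*4142 = 2071)
O(T) = 4 (O(T) = 1 - (-1)*3 = 1 - 1*(-3) = 1 + 3 = 4)
W = 14915 (W = 16986 - 1*2071 = 16986 - 2071 = 14915)
(15516 - 9909)*(2319 + O(1)) + W = (15516 - 9909)*(2319 + 4) + 14915 = 5607*2323 + 14915 = 13025061 + 14915 = 13039976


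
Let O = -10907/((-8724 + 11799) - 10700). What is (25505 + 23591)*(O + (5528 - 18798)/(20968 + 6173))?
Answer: 9566018654152/206950125 ≈ 46224.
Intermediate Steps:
O = 10907/7625 (O = -10907/(3075 - 10700) = -10907/(-7625) = -10907*(-1/7625) = 10907/7625 ≈ 1.4304)
(25505 + 23591)*(O + (5528 - 18798)/(20968 + 6173)) = (25505 + 23591)*(10907/7625 + (5528 - 18798)/(20968 + 6173)) = 49096*(10907/7625 - 13270/27141) = 49096*(194843137/206950125) = 9566018654152/206950125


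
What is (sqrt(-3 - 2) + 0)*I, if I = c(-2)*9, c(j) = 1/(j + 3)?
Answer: 9*I*sqrt(5) ≈ 20.125*I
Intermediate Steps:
c(j) = 1/(3 + j)
I = 9 (I = 9/(3 - 2) = 9/1 = 1*9 = 9)
(sqrt(-3 - 2) + 0)*I = (sqrt(-3 - 2) + 0)*9 = (sqrt(-5) + 0)*9 = (I*sqrt(5) + 0)*9 = (I*sqrt(5))*9 = 9*I*sqrt(5)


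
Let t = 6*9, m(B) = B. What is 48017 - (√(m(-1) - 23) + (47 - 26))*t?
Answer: 46883 - 108*I*√6 ≈ 46883.0 - 264.54*I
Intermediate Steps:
t = 54
48017 - (√(m(-1) - 23) + (47 - 26))*t = 48017 - (√(-1 - 23) + (47 - 26))*54 = 48017 - (√(-24) + 21)*54 = 48017 - (2*I*√6 + 21)*54 = 48017 - (21 + 2*I*√6)*54 = 48017 - (1134 + 108*I*√6) = 48017 + (-1134 - 108*I*√6) = 46883 - 108*I*√6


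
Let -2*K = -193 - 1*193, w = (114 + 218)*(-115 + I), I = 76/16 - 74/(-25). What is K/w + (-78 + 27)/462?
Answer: -15881669/137138078 ≈ -0.11581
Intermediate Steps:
I = 771/100 (I = 76*(1/16) - 74*(-1/25) = 19/4 + 74/25 = 771/100 ≈ 7.7100)
w = -890507/25 (w = (114 + 218)*(-115 + 771/100) = 332*(-10729/100) = -890507/25 ≈ -35620.)
K = 193 (K = -(-193 - 1*193)/2 = -(-193 - 193)/2 = -½*(-386) = 193)
K/w + (-78 + 27)/462 = 193/(-890507/25) + (-78 + 27)/462 = 193*(-25/890507) - 51*1/462 = -4825/890507 - 17/154 = -15881669/137138078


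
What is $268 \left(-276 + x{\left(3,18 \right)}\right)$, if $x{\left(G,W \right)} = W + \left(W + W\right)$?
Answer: $-59496$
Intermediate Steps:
$x{\left(G,W \right)} = 3 W$ ($x{\left(G,W \right)} = W + 2 W = 3 W$)
$268 \left(-276 + x{\left(3,18 \right)}\right) = 268 \left(-276 + 3 \cdot 18\right) = 268 \left(-276 + 54\right) = 268 \left(-222\right) = -59496$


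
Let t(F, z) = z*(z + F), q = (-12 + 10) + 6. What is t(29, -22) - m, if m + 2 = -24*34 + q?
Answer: 660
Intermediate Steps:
q = 4 (q = -2 + 6 = 4)
m = -814 (m = -2 + (-24*34 + 4) = -2 + (-816 + 4) = -2 - 812 = -814)
t(F, z) = z*(F + z)
t(29, -22) - m = -22*(29 - 22) - 1*(-814) = -22*7 + 814 = -154 + 814 = 660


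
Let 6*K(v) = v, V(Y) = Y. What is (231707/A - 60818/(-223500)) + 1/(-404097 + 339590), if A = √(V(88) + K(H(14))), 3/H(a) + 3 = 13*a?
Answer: 1961481613/7208657250 + 231707*√11278790/31505 ≈ 24700.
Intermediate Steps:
H(a) = 3/(-3 + 13*a)
K(v) = v/6
A = √11278790/358 (A = √(88 + (3/(-3 + 13*14))/6) = √(88 + (3/(-3 + 182))/6) = √(88 + (3/179)/6) = √(88 + (3*(1/179))/6) = √(88 + (⅙)*(3/179)) = √(88 + 1/358) = √(31505/358) = √11278790/358 ≈ 9.3810)
(231707/A - 60818/(-223500)) + 1/(-404097 + 339590) = (231707/((√11278790/358)) - 60818/(-223500)) + 1/(-404097 + 339590) = (231707*(√11278790/31505) - 60818*(-1/223500)) + 1/(-64507) = (231707*√11278790/31505 + 30409/111750) - 1/64507 = (30409/111750 + 231707*√11278790/31505) - 1/64507 = 1961481613/7208657250 + 231707*√11278790/31505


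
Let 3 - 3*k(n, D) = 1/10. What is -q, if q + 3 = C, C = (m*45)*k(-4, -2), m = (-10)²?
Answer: -4347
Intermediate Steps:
m = 100
k(n, D) = 29/30 (k(n, D) = 1 - ⅓/10 = 1 - ⅓*⅒ = 1 - 1/30 = 29/30)
C = 4350 (C = (100*45)*(29/30) = 4500*(29/30) = 4350)
q = 4347 (q = -3 + 4350 = 4347)
-q = -1*4347 = -4347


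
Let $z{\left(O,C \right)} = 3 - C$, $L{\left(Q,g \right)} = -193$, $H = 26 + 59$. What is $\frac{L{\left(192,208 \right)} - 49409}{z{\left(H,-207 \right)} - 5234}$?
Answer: $\frac{24801}{2512} \approx 9.873$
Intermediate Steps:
$H = 85$
$\frac{L{\left(192,208 \right)} - 49409}{z{\left(H,-207 \right)} - 5234} = \frac{-193 - 49409}{\left(3 - -207\right) - 5234} = - \frac{49602}{\left(3 + 207\right) - 5234} = - \frac{49602}{210 - 5234} = - \frac{49602}{-5024} = \left(-49602\right) \left(- \frac{1}{5024}\right) = \frac{24801}{2512}$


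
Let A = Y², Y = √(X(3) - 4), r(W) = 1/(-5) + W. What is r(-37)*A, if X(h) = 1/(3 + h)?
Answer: 713/5 ≈ 142.60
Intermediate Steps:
r(W) = -⅕ + W (r(W) = -⅕*1 + W = -⅕ + W)
Y = I*√138/6 (Y = √(1/(3 + 3) - 4) = √(1/6 - 4) = √(⅙ - 4) = √(-23/6) = I*√138/6 ≈ 1.9579*I)
A = -23/6 (A = (I*√138/6)² = -23/6 ≈ -3.8333)
r(-37)*A = (-⅕ - 37)*(-23/6) = -186/5*(-23/6) = 713/5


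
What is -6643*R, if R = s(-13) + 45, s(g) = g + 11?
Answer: -285649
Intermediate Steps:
s(g) = 11 + g
R = 43 (R = (11 - 13) + 45 = -2 + 45 = 43)
-6643*R = -6643*43 = -285649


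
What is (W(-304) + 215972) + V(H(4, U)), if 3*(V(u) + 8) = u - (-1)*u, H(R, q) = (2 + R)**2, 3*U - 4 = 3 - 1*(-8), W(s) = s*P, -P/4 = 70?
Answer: 301108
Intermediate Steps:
P = -280 (P = -4*70 = -280)
W(s) = -280*s (W(s) = s*(-280) = -280*s)
U = 5 (U = 4/3 + (3 - 1*(-8))/3 = 4/3 + (3 + 8)/3 = 4/3 + (1/3)*11 = 4/3 + 11/3 = 5)
V(u) = -8 + 2*u/3 (V(u) = -8 + (u - (-1)*u)/3 = -8 + (u + u)/3 = -8 + (2*u)/3 = -8 + 2*u/3)
(W(-304) + 215972) + V(H(4, U)) = (-280*(-304) + 215972) + (-8 + 2*(2 + 4)**2/3) = (85120 + 215972) + (-8 + (2/3)*6**2) = 301092 + (-8 + (2/3)*36) = 301092 + (-8 + 24) = 301092 + 16 = 301108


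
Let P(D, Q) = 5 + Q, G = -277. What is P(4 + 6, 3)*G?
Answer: -2216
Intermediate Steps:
P(4 + 6, 3)*G = (5 + 3)*(-277) = 8*(-277) = -2216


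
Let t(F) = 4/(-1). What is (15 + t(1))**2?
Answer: 121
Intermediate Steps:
t(F) = -4 (t(F) = 4*(-1) = -4)
(15 + t(1))**2 = (15 - 4)**2 = 11**2 = 121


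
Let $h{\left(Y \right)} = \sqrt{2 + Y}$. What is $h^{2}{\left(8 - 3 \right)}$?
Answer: $7$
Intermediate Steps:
$h^{2}{\left(8 - 3 \right)} = \left(\sqrt{2 + \left(8 - 3\right)}\right)^{2} = \left(\sqrt{2 + 5}\right)^{2} = \left(\sqrt{7}\right)^{2} = 7$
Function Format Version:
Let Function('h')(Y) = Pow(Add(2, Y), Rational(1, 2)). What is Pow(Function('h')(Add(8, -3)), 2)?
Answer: 7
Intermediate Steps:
Pow(Function('h')(Add(8, -3)), 2) = Pow(Pow(Add(2, Add(8, -3)), Rational(1, 2)), 2) = Pow(Pow(Add(2, 5), Rational(1, 2)), 2) = Pow(Pow(7, Rational(1, 2)), 2) = 7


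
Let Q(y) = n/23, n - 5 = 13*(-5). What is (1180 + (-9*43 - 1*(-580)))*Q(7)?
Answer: -82380/23 ≈ -3581.7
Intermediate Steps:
n = -60 (n = 5 + 13*(-5) = 5 - 65 = -60)
Q(y) = -60/23
(1180 + (-9*43 - 1*(-580)))*Q(7) = (1180 + (-9*43 - 1*(-580)))*(-60/23) = (1180 + (-387 + 580))*(-60/23) = (1180 + 193)*(-60/23) = 1373*(-60/23) = -82380/23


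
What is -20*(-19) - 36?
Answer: 344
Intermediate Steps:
-20*(-19) - 36 = 380 - 36 = 344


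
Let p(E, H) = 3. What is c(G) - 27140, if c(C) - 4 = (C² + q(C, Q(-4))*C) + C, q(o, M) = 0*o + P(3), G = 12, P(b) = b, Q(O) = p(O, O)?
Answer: -26944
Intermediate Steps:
Q(O) = 3
q(o, M) = 3 (q(o, M) = 0*o + 3 = 0 + 3 = 3)
c(C) = 4 + C² + 4*C (c(C) = 4 + ((C² + 3*C) + C) = 4 + (C² + 4*C) = 4 + C² + 4*C)
c(G) - 27140 = (4 + 12² + 4*12) - 27140 = (4 + 144 + 48) - 27140 = 196 - 27140 = -26944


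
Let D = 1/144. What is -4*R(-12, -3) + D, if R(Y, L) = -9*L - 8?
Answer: -10943/144 ≈ -75.993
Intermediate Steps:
R(Y, L) = -8 - 9*L
D = 1/144 ≈ 0.0069444
-4*R(-12, -3) + D = -4*(-8 - 9*(-3)) + 1/144 = -4*(-8 + 27) + 1/144 = -4*19 + 1/144 = -76 + 1/144 = -10943/144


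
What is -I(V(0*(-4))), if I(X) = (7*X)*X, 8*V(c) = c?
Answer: 0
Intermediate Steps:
V(c) = c/8
I(X) = 7*X**2
-I(V(0*(-4))) = -7*((0*(-4))/8)**2 = -7*((1/8)*0)**2 = -7*0**2 = -7*0 = -1*0 = 0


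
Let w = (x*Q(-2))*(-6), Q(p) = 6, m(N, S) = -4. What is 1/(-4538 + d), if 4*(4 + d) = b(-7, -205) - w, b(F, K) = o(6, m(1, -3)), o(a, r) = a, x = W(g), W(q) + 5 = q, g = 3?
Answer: -2/9117 ≈ -0.00021937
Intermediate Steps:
W(q) = -5 + q
x = -2 (x = -5 + 3 = -2)
b(F, K) = 6
w = 72 (w = -2*6*(-6) = -12*(-6) = 72)
d = -41/2 (d = -4 + (6 - 1*72)/4 = -4 + (6 - 72)/4 = -4 + (¼)*(-66) = -4 - 33/2 = -41/2 ≈ -20.500)
1/(-4538 + d) = 1/(-4538 - 41/2) = 1/(-9117/2) = -2/9117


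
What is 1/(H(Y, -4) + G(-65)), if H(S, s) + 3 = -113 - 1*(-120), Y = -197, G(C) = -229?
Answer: -1/225 ≈ -0.0044444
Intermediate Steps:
H(S, s) = 4 (H(S, s) = -3 + (-113 - 1*(-120)) = -3 + (-113 + 120) = -3 + 7 = 4)
1/(H(Y, -4) + G(-65)) = 1/(4 - 229) = 1/(-225) = -1/225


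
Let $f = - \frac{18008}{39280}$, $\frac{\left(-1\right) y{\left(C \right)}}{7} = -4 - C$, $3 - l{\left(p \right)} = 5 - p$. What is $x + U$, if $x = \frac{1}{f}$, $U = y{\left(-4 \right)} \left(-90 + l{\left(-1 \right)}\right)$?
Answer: $- \frac{4910}{2251} \approx -2.1813$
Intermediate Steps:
$l{\left(p \right)} = -2 + p$ ($l{\left(p \right)} = 3 - \left(5 - p\right) = 3 + \left(-5 + p\right) = -2 + p$)
$y{\left(C \right)} = 28 + 7 C$ ($y{\left(C \right)} = - 7 \left(-4 - C\right) = 28 + 7 C$)
$f = - \frac{2251}{4910}$ ($f = \left(-18008\right) \frac{1}{39280} = - \frac{2251}{4910} \approx -0.45845$)
$U = 0$ ($U = \left(28 + 7 \left(-4\right)\right) \left(-90 - 3\right) = \left(28 - 28\right) \left(-90 - 3\right) = 0 \left(-93\right) = 0$)
$x = - \frac{4910}{2251}$ ($x = \frac{1}{- \frac{2251}{4910}} = - \frac{4910}{2251} \approx -2.1813$)
$x + U = - \frac{4910}{2251} + 0 = - \frac{4910}{2251}$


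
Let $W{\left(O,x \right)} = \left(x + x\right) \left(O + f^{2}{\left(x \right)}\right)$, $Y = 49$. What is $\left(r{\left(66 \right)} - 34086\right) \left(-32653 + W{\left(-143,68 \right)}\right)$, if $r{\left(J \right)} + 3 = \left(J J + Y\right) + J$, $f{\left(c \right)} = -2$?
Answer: $1527015226$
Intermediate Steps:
$r{\left(J \right)} = 46 + J + J^{2}$ ($r{\left(J \right)} = -3 + \left(\left(J J + 49\right) + J\right) = -3 + \left(\left(J^{2} + 49\right) + J\right) = -3 + \left(\left(49 + J^{2}\right) + J\right) = -3 + \left(49 + J + J^{2}\right) = 46 + J + J^{2}$)
$W{\left(O,x \right)} = 2 x \left(4 + O\right)$ ($W{\left(O,x \right)} = \left(x + x\right) \left(O + \left(-2\right)^{2}\right) = 2 x \left(O + 4\right) = 2 x \left(4 + O\right)$)
$\left(r{\left(66 \right)} - 34086\right) \left(-32653 + W{\left(-143,68 \right)}\right) = \left(\left(46 + 66 + 66^{2}\right) - 34086\right) \left(-32653 + 2 \cdot 68 \left(4 - 143\right)\right) = \left(\left(46 + 66 + 4356\right) - 34086\right) \left(-32653 + 2 \cdot 68 \left(-139\right)\right) = \left(4468 - 34086\right) \left(-32653 - 18904\right) = \left(-29618\right) \left(-51557\right) = 1527015226$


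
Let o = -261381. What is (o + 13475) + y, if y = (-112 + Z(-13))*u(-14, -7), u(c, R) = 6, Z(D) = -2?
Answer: -248590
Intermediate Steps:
y = -684 (y = (-112 - 2)*6 = -114*6 = -684)
(o + 13475) + y = (-261381 + 13475) - 684 = -247906 - 684 = -248590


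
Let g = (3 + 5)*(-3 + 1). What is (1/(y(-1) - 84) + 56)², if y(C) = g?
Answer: 31348801/10000 ≈ 3134.9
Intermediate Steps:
g = -16 (g = 8*(-2) = -16)
y(C) = -16
(1/(y(-1) - 84) + 56)² = (1/(-16 - 84) + 56)² = (1/(-100) + 56)² = (-1/100 + 56)² = (5599/100)² = 31348801/10000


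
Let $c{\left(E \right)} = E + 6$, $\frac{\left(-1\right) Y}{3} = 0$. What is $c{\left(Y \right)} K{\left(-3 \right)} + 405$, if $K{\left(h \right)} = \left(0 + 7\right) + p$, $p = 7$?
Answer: $489$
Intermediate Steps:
$Y = 0$ ($Y = \left(-3\right) 0 = 0$)
$K{\left(h \right)} = 14$ ($K{\left(h \right)} = \left(0 + 7\right) + 7 = 7 + 7 = 14$)
$c{\left(E \right)} = 6 + E$
$c{\left(Y \right)} K{\left(-3 \right)} + 405 = \left(6 + 0\right) 14 + 405 = 6 \cdot 14 + 405 = 84 + 405 = 489$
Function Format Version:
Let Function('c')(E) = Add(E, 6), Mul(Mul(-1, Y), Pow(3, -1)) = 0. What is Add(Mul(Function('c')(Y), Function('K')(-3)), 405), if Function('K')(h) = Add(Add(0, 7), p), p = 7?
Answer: 489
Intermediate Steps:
Y = 0 (Y = Mul(-3, 0) = 0)
Function('K')(h) = 14 (Function('K')(h) = Add(Add(0, 7), 7) = Add(7, 7) = 14)
Function('c')(E) = Add(6, E)
Add(Mul(Function('c')(Y), Function('K')(-3)), 405) = Add(Mul(Add(6, 0), 14), 405) = Add(Mul(6, 14), 405) = Add(84, 405) = 489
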